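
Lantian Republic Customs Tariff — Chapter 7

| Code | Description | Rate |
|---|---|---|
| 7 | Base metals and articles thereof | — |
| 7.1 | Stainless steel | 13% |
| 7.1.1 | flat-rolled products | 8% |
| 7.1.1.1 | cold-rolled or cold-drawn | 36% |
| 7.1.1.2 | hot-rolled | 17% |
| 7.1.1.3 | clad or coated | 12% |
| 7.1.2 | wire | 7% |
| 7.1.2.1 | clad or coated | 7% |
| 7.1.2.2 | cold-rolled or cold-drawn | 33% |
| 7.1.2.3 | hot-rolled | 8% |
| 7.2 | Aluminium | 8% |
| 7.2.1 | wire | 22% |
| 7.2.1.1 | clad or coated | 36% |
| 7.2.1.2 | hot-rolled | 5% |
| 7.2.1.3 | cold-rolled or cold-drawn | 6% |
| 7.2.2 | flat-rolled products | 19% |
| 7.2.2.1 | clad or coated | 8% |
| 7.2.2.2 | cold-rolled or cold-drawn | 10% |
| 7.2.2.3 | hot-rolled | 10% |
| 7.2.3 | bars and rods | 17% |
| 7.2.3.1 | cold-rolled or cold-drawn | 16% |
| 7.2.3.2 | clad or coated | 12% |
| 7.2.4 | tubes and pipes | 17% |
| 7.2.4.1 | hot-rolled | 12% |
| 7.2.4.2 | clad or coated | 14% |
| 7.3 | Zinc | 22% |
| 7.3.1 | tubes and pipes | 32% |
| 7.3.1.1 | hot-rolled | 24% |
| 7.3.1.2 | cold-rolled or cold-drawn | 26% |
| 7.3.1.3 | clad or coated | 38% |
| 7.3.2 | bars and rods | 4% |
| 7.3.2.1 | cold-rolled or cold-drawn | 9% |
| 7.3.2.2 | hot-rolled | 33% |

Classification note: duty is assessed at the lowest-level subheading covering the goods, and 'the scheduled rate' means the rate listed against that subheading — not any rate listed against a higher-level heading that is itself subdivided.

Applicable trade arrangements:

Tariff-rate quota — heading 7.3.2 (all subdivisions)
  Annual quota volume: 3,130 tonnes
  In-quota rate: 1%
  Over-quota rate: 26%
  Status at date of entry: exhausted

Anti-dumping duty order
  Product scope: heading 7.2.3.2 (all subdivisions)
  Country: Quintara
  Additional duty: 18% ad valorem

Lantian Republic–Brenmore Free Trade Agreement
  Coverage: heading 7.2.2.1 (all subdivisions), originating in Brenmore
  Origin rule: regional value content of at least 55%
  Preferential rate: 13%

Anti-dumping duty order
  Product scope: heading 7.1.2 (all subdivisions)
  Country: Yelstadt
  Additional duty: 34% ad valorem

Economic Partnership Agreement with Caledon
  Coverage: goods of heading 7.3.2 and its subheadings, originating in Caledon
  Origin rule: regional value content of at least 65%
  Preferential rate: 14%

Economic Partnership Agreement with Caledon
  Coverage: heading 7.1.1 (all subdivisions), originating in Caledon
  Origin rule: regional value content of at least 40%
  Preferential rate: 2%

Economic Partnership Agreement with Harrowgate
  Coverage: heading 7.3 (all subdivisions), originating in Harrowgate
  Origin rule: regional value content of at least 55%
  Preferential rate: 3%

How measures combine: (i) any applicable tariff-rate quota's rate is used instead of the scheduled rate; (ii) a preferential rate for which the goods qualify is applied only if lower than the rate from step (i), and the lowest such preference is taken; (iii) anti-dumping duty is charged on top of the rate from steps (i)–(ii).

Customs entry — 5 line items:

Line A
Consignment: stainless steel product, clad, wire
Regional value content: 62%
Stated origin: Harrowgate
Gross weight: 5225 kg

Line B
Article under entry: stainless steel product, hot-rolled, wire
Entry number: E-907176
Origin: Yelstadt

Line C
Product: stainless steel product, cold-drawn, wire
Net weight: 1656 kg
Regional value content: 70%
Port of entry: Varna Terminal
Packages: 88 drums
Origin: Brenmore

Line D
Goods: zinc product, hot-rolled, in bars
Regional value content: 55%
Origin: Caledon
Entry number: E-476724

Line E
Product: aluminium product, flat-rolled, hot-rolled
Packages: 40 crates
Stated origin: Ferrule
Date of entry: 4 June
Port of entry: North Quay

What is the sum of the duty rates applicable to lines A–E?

Line A: stainless steel → 7.1; wire → 7.1.2; clad → 7.1.2.1. Scheduled 7%. Harrowgate agreement on 7.3: 7.1.2.1 not covered. → 7%.
Line B: stainless steel → 7.1; wire → 7.1.2; hot-rolled → 7.1.2.3. Scheduled 8%. anti-dumping (Yelstadt, 7.1.2): +34%; total 8% + 34% = 42%. → 42%.
Line C: stainless steel → 7.1; wire → 7.1.2; cold-drawn → 7.1.2.2. Scheduled 33%. Brenmore agreement on 7.2.2.1: 7.1.2.2 not covered. → 33%.
Line D: zinc → 7.3; in bars → 7.3.2; hot-rolled → 7.3.2.2. Scheduled 33%. quota on 7.3.2 exhausted → over-quota 26%; Caledon agreement on 7.3.2: RVC < 65%; Caledon agreement on 7.1.1: 7.3.2.2 not covered. → 26%.
Line E: aluminium → 7.2; flat-rolled → 7.2.2; hot-rolled → 7.2.2.3. Scheduled 10%. No special measure applies. → 10%.
Sum: 7% + 42% + 33% + 26% + 10% = 118%.

118%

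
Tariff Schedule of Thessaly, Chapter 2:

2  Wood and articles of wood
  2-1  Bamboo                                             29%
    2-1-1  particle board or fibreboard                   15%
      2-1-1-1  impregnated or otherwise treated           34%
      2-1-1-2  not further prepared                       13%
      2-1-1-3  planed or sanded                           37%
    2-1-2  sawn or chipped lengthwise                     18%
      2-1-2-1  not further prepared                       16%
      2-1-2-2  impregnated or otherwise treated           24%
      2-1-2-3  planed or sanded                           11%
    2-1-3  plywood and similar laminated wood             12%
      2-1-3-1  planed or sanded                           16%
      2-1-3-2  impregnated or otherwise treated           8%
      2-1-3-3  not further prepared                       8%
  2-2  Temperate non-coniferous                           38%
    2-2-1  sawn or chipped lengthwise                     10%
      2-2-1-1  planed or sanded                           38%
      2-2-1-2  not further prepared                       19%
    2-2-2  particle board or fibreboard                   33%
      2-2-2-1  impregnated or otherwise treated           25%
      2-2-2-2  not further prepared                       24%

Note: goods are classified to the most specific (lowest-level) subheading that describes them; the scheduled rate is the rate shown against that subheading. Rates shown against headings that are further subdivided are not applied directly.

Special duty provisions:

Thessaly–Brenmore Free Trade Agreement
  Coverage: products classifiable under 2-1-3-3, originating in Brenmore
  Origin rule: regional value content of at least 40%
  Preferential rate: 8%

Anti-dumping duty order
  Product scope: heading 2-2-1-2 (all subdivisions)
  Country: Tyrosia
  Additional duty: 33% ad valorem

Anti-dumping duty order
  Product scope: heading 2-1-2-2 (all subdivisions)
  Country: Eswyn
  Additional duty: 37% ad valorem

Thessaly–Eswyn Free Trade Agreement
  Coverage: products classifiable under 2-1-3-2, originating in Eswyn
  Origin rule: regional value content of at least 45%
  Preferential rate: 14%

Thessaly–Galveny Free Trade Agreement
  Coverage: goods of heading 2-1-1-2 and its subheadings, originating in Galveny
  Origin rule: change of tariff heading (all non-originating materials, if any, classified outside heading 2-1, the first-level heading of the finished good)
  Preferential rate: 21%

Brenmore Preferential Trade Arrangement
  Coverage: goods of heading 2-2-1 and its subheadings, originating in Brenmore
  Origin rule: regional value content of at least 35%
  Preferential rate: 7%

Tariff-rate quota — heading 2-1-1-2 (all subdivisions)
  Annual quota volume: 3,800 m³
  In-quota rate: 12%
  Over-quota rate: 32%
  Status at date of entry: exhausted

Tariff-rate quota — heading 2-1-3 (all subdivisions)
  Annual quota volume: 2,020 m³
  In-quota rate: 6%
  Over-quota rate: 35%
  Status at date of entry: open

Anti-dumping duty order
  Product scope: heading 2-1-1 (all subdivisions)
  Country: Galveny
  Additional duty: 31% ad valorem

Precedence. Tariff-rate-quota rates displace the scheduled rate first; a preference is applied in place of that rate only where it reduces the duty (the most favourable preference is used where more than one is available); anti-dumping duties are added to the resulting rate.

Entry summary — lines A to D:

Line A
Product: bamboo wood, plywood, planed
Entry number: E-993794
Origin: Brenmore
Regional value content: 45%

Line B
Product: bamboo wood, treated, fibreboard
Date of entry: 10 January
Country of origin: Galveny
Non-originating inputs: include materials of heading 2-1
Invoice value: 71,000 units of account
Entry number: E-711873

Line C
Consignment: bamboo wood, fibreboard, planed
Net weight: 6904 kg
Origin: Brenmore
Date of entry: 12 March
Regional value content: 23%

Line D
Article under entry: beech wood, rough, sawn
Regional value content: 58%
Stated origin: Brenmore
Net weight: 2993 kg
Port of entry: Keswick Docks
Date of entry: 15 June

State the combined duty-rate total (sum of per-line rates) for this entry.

Line A: bamboo → 2-1; plywood → 2-1-3; planed → 2-1-3-1. Scheduled 16%. quota on 2-1-3 open → in-quota 6%; Brenmore agreement on 2-1-3-3: 2-1-3-1 not covered; Brenmore agreement on 2-2-1: 2-1-3-1 not covered. → 6%.
Line B: bamboo → 2-1; fibreboard → 2-1-1; treated → 2-1-1-1. Scheduled 34%. Galveny agreement on 2-1-1-2: 2-1-1-1 not covered; anti-dumping (Galveny, 2-1-1): +31%; total 34% + 31% = 65%. → 65%.
Line C: bamboo → 2-1; fibreboard → 2-1-1; planed → 2-1-1-3. Scheduled 37%. Brenmore agreement on 2-1-3-3: 2-1-1-3 not covered; Brenmore agreement on 2-2-1: 2-1-1-3 not covered. → 37%.
Line D: beech → 2-2; sawn → 2-2-1; rough → 2-2-1-2. Scheduled 19%. Brenmore agreement on 2-1-3-3: 2-2-1-2 not covered; Brenmore agreement on 2-2-1: RVC ≥ 35% → 7% available; preferential 7%. → 7%.
Sum: 6% + 65% + 37% + 7% = 115%.

115%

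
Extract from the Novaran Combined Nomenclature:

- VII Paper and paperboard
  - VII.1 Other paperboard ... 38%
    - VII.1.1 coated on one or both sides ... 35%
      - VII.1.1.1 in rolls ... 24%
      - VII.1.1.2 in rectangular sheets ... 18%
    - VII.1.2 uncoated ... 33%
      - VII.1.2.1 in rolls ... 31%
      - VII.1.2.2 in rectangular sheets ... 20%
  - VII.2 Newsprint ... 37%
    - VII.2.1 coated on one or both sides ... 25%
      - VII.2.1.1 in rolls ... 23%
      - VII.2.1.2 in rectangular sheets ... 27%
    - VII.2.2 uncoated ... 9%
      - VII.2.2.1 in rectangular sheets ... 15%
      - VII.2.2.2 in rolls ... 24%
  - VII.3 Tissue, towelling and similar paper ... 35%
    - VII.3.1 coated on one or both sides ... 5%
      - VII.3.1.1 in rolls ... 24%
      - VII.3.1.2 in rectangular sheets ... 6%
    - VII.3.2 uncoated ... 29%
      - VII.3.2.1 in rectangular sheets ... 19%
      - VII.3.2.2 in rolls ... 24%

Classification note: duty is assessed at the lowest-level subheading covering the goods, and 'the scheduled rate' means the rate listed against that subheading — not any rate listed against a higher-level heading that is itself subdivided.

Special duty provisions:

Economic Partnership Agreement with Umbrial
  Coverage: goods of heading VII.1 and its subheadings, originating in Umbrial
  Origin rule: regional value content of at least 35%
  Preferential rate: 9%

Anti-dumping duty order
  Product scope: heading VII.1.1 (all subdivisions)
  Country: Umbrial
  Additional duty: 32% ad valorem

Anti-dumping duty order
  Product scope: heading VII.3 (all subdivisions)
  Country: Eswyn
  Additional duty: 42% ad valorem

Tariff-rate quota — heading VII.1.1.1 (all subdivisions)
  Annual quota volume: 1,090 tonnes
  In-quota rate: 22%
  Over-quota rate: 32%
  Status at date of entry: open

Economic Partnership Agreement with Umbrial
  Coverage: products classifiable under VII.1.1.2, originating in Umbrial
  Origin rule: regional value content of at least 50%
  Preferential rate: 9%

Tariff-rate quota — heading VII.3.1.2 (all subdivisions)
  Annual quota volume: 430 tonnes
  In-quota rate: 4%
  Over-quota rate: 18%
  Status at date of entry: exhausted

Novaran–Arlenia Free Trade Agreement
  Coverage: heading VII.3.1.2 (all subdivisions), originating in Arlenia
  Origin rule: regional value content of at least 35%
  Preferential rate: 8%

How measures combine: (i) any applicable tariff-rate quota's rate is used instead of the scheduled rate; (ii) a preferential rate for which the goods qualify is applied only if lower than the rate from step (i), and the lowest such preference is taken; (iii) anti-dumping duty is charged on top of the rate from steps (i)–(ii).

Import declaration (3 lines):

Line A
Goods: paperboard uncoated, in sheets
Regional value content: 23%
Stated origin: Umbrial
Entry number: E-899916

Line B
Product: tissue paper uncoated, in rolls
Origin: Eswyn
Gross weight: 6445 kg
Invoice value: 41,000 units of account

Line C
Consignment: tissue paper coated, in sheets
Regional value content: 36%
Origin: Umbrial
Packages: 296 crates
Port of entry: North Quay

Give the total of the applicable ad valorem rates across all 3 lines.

104%

Line A: paperboard → VII.1; uncoated → VII.1.2; in sheets → VII.1.2.2. Scheduled 20%. Umbrial agreement on VII.1: RVC < 35%; Umbrial agreement on VII.1.1.2: VII.1.2.2 not covered. → 20%.
Line B: tissue paper → VII.3; uncoated → VII.3.2; in rolls → VII.3.2.2. Scheduled 24%. anti-dumping (Eswyn, VII.3): +42%; total 24% + 42% = 66%. → 66%.
Line C: tissue paper → VII.3; coated → VII.3.1; in sheets → VII.3.1.2. Scheduled 6%. quota on VII.3.1.2 exhausted → over-quota 18%; Umbrial agreement on VII.1: VII.3.1.2 not covered; Umbrial agreement on VII.1.1.2: VII.3.1.2 not covered. → 18%.
Sum: 20% + 66% + 18% = 104%.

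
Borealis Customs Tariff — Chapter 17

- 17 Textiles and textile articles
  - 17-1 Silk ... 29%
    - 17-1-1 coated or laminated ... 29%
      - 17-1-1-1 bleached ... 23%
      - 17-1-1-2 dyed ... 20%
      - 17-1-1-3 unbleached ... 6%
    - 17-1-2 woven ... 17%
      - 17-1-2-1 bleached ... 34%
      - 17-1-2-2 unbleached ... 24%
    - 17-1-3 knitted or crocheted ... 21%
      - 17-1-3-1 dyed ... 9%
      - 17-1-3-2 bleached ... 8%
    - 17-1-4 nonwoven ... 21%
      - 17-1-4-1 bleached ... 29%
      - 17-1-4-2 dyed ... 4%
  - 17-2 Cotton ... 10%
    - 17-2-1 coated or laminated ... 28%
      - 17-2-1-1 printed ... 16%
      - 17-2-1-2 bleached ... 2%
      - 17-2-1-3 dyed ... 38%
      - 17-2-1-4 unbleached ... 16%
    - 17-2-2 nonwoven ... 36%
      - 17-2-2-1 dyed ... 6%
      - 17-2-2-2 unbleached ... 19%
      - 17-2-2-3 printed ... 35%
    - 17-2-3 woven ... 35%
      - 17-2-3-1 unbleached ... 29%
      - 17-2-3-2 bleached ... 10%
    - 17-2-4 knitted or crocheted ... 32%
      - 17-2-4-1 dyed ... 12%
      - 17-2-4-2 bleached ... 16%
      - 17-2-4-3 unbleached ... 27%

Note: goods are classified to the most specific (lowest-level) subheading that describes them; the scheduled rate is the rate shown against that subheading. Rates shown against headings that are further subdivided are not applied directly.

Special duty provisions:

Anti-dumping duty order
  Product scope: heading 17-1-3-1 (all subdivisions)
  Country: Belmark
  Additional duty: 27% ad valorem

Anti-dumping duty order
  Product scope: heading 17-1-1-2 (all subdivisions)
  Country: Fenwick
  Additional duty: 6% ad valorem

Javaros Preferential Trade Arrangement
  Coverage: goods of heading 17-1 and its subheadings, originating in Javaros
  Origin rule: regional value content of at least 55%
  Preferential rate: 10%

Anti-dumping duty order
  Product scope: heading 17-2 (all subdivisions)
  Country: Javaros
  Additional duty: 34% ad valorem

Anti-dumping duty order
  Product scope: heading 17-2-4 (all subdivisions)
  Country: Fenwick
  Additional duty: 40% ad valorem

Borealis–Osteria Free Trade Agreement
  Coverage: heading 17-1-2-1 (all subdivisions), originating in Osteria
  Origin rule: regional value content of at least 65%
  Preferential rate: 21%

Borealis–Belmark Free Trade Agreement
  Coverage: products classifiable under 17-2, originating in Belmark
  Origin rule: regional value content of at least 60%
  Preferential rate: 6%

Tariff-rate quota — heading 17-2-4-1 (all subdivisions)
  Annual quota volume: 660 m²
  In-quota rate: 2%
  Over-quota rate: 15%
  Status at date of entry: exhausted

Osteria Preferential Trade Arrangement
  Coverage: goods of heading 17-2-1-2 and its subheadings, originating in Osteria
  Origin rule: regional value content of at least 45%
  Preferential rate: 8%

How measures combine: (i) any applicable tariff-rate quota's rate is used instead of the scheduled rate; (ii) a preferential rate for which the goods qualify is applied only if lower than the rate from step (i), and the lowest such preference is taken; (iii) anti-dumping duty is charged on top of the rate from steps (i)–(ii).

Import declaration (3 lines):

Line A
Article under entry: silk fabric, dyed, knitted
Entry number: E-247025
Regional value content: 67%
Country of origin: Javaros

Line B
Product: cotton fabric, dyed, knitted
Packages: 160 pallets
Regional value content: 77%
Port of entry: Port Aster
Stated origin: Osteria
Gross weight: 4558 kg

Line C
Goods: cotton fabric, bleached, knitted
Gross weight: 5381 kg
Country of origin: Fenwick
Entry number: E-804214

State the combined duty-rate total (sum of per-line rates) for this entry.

80%

Line A: silk → 17-1; knitted → 17-1-3; dyed → 17-1-3-1. Scheduled 9%. Javaros agreement on 17-1: RVC ≥ 55% → 10% available; preference 10% not lower than 9% → no reduction. → 9%.
Line B: cotton → 17-2; knitted → 17-2-4; dyed → 17-2-4-1. Scheduled 12%. quota on 17-2-4-1 exhausted → over-quota 15%; Osteria agreement on 17-1-2-1: 17-2-4-1 not covered; Osteria agreement on 17-2-1-2: 17-2-4-1 not covered. → 15%.
Line C: cotton → 17-2; knitted → 17-2-4; bleached → 17-2-4-2. Scheduled 16%. anti-dumping (Fenwick, 17-2-4): +40%; total 16% + 40% = 56%. → 56%.
Sum: 9% + 15% + 56% = 80%.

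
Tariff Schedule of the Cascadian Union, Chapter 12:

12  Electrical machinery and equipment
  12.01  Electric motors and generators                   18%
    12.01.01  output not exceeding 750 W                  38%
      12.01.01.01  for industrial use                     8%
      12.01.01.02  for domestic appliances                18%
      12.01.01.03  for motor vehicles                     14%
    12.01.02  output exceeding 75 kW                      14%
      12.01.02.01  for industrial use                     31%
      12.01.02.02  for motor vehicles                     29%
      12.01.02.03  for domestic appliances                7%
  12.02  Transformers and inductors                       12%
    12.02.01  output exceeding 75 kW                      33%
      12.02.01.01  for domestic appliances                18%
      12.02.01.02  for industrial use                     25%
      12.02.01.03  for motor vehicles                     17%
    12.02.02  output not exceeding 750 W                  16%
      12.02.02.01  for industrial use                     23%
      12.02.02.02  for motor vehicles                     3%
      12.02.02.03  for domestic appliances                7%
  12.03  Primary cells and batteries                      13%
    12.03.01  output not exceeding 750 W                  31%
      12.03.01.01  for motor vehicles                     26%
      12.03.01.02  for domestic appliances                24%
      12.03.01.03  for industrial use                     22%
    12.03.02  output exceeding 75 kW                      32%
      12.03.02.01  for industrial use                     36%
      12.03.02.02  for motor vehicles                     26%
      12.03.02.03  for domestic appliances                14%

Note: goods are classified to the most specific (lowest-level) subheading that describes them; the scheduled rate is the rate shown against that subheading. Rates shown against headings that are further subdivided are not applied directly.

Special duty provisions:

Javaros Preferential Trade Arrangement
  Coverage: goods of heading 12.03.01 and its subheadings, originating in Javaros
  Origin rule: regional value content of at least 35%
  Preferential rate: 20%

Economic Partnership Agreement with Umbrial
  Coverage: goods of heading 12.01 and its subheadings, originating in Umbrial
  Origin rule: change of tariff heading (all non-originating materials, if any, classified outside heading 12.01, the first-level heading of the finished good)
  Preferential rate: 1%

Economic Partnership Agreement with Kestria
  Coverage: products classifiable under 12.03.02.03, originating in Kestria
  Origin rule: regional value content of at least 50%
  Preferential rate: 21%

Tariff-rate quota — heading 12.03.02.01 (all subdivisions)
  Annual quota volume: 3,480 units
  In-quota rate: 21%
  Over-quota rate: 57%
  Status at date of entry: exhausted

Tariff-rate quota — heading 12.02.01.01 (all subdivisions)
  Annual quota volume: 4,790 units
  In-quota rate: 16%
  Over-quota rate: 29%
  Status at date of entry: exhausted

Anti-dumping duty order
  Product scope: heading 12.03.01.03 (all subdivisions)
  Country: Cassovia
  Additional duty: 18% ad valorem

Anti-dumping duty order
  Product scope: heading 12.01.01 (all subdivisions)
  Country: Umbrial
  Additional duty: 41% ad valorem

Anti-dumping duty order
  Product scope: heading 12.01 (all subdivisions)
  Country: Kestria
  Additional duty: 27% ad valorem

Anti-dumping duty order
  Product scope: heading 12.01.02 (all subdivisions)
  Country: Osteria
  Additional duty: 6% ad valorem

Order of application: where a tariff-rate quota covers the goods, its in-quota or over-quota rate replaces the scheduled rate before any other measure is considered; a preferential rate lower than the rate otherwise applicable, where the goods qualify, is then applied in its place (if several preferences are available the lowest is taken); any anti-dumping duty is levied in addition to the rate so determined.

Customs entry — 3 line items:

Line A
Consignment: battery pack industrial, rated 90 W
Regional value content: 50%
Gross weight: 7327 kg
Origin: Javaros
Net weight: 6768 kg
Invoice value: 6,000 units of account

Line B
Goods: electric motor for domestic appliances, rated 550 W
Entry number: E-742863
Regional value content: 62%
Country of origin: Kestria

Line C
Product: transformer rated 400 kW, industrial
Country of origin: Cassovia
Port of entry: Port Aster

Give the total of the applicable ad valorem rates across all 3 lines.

Line A: battery pack → 12.03; rated 90 W → 12.03.01; industrial → 12.03.01.03. Scheduled 22%. Javaros agreement on 12.03.01: RVC ≥ 35% → 20% available; preferential 20%. → 20%.
Line B: electric motor → 12.01; rated 550 W → 12.01.01; for domestic appliances → 12.01.01.02. Scheduled 18%. Kestria agreement on 12.03.02.03: 12.01.01.02 not covered; anti-dumping (Kestria, 12.01): +27%; total 18% + 27% = 45%. → 45%.
Line C: transformer → 12.02; rated 400 kW → 12.02.01; industrial → 12.02.01.02. Scheduled 25%. No special measure applies. → 25%.
Sum: 20% + 45% + 25% = 90%.

90%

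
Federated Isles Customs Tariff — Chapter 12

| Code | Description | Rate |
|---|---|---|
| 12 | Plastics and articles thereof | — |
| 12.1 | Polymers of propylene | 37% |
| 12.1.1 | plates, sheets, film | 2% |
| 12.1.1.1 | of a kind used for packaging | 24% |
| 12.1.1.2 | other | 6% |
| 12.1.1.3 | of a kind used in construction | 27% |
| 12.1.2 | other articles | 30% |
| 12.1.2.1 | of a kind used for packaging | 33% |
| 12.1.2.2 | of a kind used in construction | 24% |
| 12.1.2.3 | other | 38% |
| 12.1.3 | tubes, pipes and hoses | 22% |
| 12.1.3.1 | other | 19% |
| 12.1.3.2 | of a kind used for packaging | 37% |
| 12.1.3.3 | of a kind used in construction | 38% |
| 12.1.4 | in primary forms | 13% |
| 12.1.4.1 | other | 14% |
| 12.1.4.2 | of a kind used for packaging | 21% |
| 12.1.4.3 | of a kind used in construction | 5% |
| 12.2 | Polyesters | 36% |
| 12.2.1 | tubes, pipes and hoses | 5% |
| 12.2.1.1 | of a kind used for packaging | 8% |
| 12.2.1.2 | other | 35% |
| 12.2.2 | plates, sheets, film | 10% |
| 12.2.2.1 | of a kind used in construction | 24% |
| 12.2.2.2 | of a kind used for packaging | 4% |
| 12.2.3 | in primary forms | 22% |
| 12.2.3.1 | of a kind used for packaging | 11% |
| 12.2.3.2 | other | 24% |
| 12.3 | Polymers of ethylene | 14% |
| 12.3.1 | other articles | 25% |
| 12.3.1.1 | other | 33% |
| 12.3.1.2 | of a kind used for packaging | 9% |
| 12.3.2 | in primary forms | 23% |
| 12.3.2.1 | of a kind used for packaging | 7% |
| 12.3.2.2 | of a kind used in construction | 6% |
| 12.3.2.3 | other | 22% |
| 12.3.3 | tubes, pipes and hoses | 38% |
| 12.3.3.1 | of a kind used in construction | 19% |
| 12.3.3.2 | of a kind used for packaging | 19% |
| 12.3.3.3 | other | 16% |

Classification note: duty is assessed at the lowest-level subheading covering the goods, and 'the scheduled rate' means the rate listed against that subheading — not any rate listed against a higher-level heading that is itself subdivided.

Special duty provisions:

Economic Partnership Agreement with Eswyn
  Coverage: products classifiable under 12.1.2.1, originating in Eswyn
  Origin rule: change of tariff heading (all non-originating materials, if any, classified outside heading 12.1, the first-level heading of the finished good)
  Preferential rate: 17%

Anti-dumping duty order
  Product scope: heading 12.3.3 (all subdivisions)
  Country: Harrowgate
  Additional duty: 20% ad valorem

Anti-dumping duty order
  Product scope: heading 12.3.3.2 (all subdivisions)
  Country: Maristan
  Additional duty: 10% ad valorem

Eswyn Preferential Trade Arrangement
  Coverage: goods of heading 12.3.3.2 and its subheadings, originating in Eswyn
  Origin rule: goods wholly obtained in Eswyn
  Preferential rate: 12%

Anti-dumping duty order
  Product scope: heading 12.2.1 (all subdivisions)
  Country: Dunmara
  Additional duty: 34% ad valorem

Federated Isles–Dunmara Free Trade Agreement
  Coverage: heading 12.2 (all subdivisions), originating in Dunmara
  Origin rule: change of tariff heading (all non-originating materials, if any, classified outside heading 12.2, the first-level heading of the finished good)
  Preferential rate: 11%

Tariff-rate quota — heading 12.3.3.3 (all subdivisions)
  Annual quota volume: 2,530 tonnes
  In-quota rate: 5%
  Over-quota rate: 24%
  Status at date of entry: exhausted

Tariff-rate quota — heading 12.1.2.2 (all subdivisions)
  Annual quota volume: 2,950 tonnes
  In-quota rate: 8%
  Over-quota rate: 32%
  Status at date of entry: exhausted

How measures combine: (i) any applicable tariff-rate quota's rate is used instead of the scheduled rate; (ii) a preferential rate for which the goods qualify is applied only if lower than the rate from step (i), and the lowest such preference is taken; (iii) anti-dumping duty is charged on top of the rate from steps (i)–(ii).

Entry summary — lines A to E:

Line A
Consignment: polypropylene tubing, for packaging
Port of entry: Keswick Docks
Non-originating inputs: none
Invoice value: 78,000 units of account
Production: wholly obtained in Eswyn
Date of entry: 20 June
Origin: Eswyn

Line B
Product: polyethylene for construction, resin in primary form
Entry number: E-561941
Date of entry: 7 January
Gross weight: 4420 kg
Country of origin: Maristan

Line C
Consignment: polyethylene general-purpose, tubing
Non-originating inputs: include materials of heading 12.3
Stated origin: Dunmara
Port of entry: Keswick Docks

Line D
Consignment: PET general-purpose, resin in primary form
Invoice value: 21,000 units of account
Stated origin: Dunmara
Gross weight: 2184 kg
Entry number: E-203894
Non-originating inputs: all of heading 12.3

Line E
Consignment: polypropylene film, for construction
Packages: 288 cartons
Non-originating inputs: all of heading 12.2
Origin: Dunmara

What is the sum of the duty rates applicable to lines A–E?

105%

Line A: polypropylene → 12.1; tubing → 12.1.3; for packaging → 12.1.3.2. Scheduled 37%. Eswyn agreement on 12.1.2.1: 12.1.3.2 not covered; Eswyn agreement on 12.3.3.2: 12.1.3.2 not covered. → 37%.
Line B: polyethylene → 12.3; resin in primary form → 12.3.2; for construction → 12.3.2.2. Scheduled 6%. No special measure applies. → 6%.
Line C: polyethylene → 12.3; tubing → 12.3.3; general-purpose → 12.3.3.3. Scheduled 16%. quota on 12.3.3.3 exhausted → over-quota 24%; Dunmara agreement on 12.2: 12.3.3.3 not covered. → 24%.
Line D: PET → 12.2; resin in primary form → 12.2.3; general-purpose → 12.2.3.2. Scheduled 24%. Dunmara agreement on 12.2: CTH met → 11% available; preferential 11%. → 11%.
Line E: polypropylene → 12.1; film → 12.1.1; for construction → 12.1.1.3. Scheduled 27%. Dunmara agreement on 12.2: 12.1.1.3 not covered. → 27%.
Sum: 37% + 6% + 24% + 11% + 27% = 105%.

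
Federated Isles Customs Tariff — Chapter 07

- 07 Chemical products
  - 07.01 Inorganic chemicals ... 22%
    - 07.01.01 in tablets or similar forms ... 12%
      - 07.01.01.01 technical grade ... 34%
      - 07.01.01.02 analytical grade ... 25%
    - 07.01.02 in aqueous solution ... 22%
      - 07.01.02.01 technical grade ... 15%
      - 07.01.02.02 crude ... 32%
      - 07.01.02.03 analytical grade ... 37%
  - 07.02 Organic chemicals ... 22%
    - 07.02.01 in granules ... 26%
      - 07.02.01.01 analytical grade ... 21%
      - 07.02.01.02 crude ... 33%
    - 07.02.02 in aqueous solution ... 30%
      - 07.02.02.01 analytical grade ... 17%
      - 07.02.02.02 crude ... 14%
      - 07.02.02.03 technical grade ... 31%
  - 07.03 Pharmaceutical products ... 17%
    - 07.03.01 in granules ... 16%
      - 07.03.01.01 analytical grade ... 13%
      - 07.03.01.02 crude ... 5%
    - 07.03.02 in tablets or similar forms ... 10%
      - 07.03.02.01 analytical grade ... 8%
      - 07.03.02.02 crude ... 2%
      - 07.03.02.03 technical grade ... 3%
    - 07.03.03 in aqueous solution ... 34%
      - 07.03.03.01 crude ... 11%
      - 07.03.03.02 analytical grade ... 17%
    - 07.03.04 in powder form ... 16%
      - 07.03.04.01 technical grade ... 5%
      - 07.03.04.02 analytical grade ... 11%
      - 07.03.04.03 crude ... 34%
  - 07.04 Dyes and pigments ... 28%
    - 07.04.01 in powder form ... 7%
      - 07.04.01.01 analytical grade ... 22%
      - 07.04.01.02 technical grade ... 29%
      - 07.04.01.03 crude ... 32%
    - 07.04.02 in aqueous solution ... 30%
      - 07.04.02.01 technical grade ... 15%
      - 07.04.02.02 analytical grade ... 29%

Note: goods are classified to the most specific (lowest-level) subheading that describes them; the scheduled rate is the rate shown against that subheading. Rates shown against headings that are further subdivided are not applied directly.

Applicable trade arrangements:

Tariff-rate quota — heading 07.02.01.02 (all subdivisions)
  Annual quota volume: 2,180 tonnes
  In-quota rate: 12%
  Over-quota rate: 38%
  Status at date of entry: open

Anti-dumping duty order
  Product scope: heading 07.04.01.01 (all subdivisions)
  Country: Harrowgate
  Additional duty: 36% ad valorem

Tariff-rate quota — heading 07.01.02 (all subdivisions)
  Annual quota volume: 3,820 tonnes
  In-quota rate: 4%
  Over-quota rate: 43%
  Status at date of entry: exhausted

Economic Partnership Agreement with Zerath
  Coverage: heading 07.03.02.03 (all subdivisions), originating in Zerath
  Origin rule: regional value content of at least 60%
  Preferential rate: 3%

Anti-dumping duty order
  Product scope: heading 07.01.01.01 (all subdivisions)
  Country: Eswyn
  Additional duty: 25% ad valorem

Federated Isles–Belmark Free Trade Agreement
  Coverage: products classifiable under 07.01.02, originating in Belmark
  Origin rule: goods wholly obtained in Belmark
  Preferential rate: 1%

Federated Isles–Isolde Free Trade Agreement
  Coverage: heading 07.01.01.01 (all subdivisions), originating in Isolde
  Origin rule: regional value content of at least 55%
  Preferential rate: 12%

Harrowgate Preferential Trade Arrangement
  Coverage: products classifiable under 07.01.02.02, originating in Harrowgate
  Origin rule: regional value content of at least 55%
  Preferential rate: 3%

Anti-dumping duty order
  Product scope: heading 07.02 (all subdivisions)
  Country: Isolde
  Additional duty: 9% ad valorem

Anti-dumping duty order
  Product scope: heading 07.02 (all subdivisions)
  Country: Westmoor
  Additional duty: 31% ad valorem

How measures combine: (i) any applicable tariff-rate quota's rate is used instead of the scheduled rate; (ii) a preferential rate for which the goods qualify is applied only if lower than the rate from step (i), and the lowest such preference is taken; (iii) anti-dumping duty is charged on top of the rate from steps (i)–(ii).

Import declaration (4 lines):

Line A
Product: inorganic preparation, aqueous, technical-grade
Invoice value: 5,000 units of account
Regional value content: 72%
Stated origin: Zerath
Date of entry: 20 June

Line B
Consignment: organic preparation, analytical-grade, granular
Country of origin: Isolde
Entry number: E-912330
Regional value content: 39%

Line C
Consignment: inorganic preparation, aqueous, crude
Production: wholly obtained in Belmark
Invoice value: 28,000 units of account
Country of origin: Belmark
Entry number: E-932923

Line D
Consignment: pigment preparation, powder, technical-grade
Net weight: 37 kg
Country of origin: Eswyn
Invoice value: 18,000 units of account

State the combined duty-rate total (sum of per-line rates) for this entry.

103%

Line A: inorganic → 07.01; aqueous → 07.01.02; technical-grade → 07.01.02.01. Scheduled 15%. quota on 07.01.02 exhausted → over-quota 43%; Zerath agreement on 07.03.02.03: 07.01.02.01 not covered. → 43%.
Line B: organic → 07.02; granular → 07.02.01; analytical-grade → 07.02.01.01. Scheduled 21%. Isolde agreement on 07.01.01.01: 07.02.01.01 not covered; anti-dumping (Isolde, 07.02): +9%; total 21% + 9% = 30%. → 30%.
Line C: inorganic → 07.01; aqueous → 07.01.02; crude → 07.01.02.02. Scheduled 32%. quota on 07.01.02 exhausted → over-quota 43%; Belmark agreement on 07.01.02: wholly obtained → 1% available; preferential 1%. → 1%.
Line D: pigment → 07.04; powder → 07.04.01; technical-grade → 07.04.01.02. Scheduled 29%. No special measure applies. → 29%.
Sum: 43% + 30% + 1% + 29% = 103%.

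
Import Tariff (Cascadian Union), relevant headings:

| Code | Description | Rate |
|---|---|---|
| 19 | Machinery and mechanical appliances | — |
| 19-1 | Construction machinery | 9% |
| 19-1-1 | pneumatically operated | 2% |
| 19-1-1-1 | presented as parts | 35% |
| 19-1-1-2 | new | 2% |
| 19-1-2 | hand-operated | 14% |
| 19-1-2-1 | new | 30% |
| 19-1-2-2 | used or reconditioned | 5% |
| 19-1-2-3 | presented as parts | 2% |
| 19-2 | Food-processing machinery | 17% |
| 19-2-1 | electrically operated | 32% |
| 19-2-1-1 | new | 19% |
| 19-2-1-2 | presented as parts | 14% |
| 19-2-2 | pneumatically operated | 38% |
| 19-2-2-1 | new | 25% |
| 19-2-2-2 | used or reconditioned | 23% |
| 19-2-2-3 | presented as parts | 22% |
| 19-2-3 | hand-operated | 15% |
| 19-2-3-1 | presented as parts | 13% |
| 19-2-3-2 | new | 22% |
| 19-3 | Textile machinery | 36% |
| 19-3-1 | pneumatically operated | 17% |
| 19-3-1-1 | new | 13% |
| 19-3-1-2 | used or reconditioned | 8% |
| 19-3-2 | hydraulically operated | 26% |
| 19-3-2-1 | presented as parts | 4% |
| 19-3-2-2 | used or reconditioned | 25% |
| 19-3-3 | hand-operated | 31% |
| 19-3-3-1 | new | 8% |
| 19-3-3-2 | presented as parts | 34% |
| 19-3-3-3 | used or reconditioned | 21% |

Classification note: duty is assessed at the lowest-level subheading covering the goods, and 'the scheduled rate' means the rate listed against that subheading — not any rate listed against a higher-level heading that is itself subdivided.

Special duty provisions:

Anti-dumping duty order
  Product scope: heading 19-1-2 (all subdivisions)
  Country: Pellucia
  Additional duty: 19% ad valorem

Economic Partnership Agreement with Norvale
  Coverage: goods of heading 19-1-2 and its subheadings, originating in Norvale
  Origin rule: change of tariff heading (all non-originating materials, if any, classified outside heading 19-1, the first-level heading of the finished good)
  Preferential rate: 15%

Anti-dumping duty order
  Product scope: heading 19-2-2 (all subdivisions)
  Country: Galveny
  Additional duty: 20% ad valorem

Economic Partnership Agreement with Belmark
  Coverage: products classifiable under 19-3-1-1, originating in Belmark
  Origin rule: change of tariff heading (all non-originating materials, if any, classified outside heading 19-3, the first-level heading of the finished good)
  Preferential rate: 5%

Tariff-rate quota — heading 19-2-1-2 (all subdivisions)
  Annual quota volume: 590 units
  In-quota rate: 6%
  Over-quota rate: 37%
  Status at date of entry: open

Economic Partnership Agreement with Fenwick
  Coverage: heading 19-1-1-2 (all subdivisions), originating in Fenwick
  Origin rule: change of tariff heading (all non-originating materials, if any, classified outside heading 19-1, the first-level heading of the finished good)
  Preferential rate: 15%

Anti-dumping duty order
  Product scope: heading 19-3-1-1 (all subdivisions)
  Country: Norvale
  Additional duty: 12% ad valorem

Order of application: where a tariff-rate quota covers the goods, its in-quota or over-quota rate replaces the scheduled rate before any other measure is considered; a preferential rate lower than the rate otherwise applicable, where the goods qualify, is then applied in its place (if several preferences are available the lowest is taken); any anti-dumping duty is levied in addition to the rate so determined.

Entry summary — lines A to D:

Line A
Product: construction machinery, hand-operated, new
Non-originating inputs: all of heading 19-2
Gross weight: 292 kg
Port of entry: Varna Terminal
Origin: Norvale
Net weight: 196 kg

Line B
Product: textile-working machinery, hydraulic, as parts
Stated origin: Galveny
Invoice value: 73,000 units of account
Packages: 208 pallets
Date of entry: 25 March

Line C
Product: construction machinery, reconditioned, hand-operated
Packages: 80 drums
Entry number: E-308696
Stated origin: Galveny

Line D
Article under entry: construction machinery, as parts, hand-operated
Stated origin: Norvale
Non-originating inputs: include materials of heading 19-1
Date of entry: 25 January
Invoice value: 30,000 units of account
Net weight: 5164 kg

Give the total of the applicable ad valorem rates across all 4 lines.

Line A: construction → 19-1; hand-operated → 19-1-2; new → 19-1-2-1. Scheduled 30%. Norvale agreement on 19-1-2: CTH met → 15% available; preferential 15%. → 15%.
Line B: textile-working → 19-3; hydraulic → 19-3-2; as parts → 19-3-2-1. Scheduled 4%. No special measure applies. → 4%.
Line C: construction → 19-1; hand-operated → 19-1-2; reconditioned → 19-1-2-2. Scheduled 5%. No special measure applies. → 5%.
Line D: construction → 19-1; hand-operated → 19-1-2; as parts → 19-1-2-3. Scheduled 2%. Norvale agreement on 19-1-2: CTH not met. → 2%.
Sum: 15% + 4% + 5% + 2% = 26%.

26%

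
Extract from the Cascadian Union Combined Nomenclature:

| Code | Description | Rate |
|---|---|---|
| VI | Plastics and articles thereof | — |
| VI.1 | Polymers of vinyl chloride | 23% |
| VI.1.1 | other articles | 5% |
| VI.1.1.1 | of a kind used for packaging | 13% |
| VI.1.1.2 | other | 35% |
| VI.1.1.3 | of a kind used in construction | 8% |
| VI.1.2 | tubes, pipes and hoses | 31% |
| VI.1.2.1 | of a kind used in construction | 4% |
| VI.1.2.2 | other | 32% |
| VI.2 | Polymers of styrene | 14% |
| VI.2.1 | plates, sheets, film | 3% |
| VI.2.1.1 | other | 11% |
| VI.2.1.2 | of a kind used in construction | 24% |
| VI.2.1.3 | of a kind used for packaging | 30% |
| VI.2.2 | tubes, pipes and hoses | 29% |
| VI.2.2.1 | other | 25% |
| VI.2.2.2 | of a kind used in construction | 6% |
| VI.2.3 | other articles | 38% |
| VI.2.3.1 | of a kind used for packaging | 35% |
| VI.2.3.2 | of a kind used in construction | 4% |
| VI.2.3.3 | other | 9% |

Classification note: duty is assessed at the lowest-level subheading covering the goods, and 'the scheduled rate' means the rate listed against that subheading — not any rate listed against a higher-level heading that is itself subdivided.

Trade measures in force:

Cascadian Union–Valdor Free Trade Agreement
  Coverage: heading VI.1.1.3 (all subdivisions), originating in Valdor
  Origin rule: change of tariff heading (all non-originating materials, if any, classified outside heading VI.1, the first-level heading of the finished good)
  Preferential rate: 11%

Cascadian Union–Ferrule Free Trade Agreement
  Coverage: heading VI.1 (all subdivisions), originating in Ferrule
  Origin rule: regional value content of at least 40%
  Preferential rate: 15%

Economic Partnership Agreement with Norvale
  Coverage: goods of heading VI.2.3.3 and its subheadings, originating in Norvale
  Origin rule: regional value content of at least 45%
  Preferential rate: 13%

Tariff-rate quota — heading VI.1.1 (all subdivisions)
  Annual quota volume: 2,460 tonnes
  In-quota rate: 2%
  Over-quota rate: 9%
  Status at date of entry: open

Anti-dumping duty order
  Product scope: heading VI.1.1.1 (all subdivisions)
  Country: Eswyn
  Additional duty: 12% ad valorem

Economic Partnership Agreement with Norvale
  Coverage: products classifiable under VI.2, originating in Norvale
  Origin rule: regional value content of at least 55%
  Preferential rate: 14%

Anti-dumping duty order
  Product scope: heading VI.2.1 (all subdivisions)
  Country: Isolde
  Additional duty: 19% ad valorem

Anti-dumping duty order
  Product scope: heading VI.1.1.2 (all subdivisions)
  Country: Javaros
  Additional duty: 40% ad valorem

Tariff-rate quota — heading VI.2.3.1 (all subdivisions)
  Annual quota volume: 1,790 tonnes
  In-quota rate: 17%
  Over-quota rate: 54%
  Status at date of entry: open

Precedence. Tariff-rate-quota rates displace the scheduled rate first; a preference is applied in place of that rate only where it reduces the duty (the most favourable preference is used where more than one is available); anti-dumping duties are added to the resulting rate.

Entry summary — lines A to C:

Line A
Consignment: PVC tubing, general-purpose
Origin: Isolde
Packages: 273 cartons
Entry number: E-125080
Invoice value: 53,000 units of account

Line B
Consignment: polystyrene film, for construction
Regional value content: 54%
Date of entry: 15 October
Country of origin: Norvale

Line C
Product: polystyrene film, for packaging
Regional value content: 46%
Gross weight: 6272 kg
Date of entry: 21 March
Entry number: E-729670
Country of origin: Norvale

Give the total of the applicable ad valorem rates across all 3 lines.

86%

Line A: PVC → VI.1; tubing → VI.1.2; general-purpose → VI.1.2.2. Scheduled 32%. No special measure applies. → 32%.
Line B: polystyrene → VI.2; film → VI.2.1; for construction → VI.2.1.2. Scheduled 24%. Norvale agreement on VI.2.3.3: VI.2.1.2 not covered; Norvale agreement on VI.2: RVC < 55%. → 24%.
Line C: polystyrene → VI.2; film → VI.2.1; for packaging → VI.2.1.3. Scheduled 30%. Norvale agreement on VI.2.3.3: VI.2.1.3 not covered; Norvale agreement on VI.2: RVC < 55%. → 30%.
Sum: 32% + 24% + 30% = 86%.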